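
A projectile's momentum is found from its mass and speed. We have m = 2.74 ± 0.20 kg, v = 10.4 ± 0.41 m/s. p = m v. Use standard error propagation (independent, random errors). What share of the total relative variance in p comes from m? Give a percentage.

77.4%

(δp/p)² = (1·δm/m)² + (1·δv/v)²
  m term: (1×0.0730)² = 0.00533
  v term: (1×0.0394)² = 0.00155
Total = 0.00688. Share from m = 0.00533/0.00688 = 0.774.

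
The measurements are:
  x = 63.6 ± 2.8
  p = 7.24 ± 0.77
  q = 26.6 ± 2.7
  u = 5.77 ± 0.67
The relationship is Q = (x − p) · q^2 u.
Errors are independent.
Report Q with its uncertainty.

(2.30 ± 0.551) × 10^5

Let w = x − p = 56.4. δw = √(δx² + δp²) = √(7.84 + 0.593) = 2.90, so δw/w = 0.0515.
Q is then a monomial in w, q, u:
δQ/Q = √((δw/w)² + (2·δq/q)² + (1·δu/u)²) = √(0.00265 + 0.0412 + 0.0135) = 0.239
Q = 2.3e+05, so δQ = 0.239 × 2.3e+05 = 55100.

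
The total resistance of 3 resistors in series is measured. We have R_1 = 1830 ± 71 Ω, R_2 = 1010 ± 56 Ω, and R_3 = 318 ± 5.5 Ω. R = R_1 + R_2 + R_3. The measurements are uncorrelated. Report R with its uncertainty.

3160 ± 90.6 Ω

Each term contributes (cᵢ δxᵢ)² to (δR)²:
  (δR_1)² = 5040;  (δR_2)² = 3140;  (δR_3)² = 30.2
δR = √(8210) = 90.6 Ω
R = 3160 Ω.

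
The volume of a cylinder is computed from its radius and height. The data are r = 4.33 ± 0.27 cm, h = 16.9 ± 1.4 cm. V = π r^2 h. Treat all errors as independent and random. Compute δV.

Products/powers → add relative errors in quadrature, weighted by exponent:
  (2·δr/r)² = (2×0.0624)² = 0.0156;  (1·δh/h)² = (1×0.0828)² = 0.00686
δV/V = √(0.0224) = 0.150
V = 995 cm^3, so δV = 0.150 × 995 = 149 cm^3.

149 cm^3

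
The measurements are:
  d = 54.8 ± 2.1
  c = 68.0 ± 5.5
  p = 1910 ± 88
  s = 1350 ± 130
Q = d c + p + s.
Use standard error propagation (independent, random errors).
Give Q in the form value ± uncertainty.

Let w = d·c = 3730. δw/w = √((1·δd/d)² + (1·δc/c)²) = √(0.00147 + 0.00654) = 0.0895, so δw = 334.
Q = w + p + s: δQ = √(δw² + δp² + δs²) = √(1.11e+05 + 7740 + 16900) = 369
Q = 6990.

6990 ± 369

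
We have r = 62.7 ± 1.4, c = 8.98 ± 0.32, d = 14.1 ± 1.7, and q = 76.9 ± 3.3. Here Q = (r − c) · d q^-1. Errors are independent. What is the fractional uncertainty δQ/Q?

0.131

Let u = r − c = 53.7. δu = √(δr² + δc²) = √(1.96 + 0.102) = 1.44, so δu/u = 0.0267.
Q is then a monomial in u, d, q:
δQ/Q = √((δu/u)² + (1·δd/d)² + (-1·δq/q)²) = √(0.000715 + 0.0145 + 0.00184) = 0.131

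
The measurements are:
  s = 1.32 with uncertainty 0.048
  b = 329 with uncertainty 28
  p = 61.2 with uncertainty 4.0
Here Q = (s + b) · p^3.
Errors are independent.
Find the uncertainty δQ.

1.62e+07

Let u = s + b = 330. δu = √(δs² + δb²) = √(0.00230 + 784) = 28.0, so δu/u = 0.0848.
Q is then a monomial in u, p:
δQ/Q = √((δu/u)² + (3·δp/p)²) = √(0.00719 + 0.0384) = 0.214
Q = 7.57e+07, so δQ = 0.214 × 7.57e+07 = 1.62e+07.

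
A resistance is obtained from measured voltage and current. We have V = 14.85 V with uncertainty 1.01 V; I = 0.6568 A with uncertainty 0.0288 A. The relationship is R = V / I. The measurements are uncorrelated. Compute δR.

For a monomial R ∝ V, I^-1, fractional errors add in quadrature:
  (1·δV/V)² = (1×0.0680)² = 0.00463;  (-1·δI/I)² = (-1×0.0438)² = 0.00192
δR/R = √(0.00655) = 0.0809
R = 22.61 Ω, so δR = 0.0809 × 22.61 = 1.83 Ω.

1.83 Ω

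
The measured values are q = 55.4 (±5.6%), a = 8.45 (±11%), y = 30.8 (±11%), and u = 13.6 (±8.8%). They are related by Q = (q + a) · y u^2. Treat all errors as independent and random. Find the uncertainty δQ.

77700

Let w = q + a = 63.8. δw = √(δq² + δa²) = √(9.62 + 0.864) = 3.24, so δw/w = 0.0507.
Q is then a monomial in w, y, u:
δQ/Q = √((δw/w)² + (1·δy/y)² + (2·δu/u)²) = √(0.00257 + 0.0121 + 0.0310) = 0.214
Q = 3.64e+05, so δQ = 0.214 × 3.64e+05 = 77700.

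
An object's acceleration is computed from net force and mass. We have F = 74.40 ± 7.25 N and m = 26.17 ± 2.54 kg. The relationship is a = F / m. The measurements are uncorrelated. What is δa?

0.391 m/s^2

Each factor contributes (exponent × relative error)² to (δa/a)²:
  (1·δF/F)² = (1×0.0974)² = 0.00950;  (-1·δm/m)² = (-1×0.0971)² = 0.00942
δa/a = √(0.0189) = 0.138
a = 2.843 m/s^2, so δa = 0.138 × 2.843 = 0.391 m/s^2.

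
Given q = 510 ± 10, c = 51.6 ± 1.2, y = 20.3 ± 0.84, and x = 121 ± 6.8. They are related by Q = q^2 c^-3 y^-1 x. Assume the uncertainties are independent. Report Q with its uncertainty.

Relative error in a monomial: (δQ/Q)² = Σ (nᵢ · δxᵢ/xᵢ)².
  (2·δq/q)² = (2×0.0196)² = 0.00154;  (-3·δc/c)² = (-3×0.0233)² = 0.00487;  (-1·δy/y)² = (-1×0.0414)² = 0.00171;  (1·δx/x)² = (1×0.0562)² = 0.00316
δQ/Q = √(0.0113) = 0.106
Q = 11.3, so δQ = 0.106 × 11.3 = 1.20.

11.3 ± 1.20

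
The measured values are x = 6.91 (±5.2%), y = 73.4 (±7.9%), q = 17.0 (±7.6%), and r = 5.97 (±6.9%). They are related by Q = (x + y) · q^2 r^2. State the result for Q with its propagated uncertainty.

(8.27 ± 1.80) × 10^5

Let u = x + y = 80.3. δu = √(δx² + δy²) = √(0.129 + 33.6) = 5.81, so δu/u = 0.0723.
Q is then a monomial in u, q, r:
δQ/Q = √((δu/u)² + (2·δq/q)² + (2·δr/r)²) = √(0.00523 + 0.0231 + 0.0190) = 0.218
Q = 8.27e+05, so δQ = 0.218 × 8.27e+05 = 1.8e+05.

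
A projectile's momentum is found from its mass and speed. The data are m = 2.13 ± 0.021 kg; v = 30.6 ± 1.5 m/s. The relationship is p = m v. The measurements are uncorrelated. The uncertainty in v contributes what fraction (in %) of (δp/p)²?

96.1%

(δp/p)² = (1·δm/m)² + (1·δv/v)²
  m term: (1×0.00986)² = 9.72e-05
  v term: (1×0.0490)² = 0.00240
Total = 0.00250. Share from v = 0.00240/0.00250 = 0.961.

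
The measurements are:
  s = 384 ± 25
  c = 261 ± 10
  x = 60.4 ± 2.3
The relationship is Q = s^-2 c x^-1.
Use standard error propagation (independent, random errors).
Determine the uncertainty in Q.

For a monomial Q ∝ s^-2, c, x^-1, fractional errors add in quadrature:
  (-2·δs/s)² = (-2×0.0651)² = 0.0170;  (1·δc/c)² = (1×0.0383)² = 0.00147;  (-1·δx/x)² = (-1×0.0381)² = 0.00145
δQ/Q = √(0.0199) = 0.141
Q = 2.93e-05, so δQ = 0.141 × 2.93e-05 = 4.13e-06.

4.13e-06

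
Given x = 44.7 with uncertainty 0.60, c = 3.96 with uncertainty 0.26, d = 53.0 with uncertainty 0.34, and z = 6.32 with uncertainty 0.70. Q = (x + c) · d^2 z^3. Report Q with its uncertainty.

Let u = x + c = 48.7. δu = √(δx² + δc²) = √(0.360 + 0.0676) = 0.654, so δu/u = 0.0134.
Q is then a monomial in u, d, z:
δQ/Q = √((δu/u)² + (2·δd/d)² + (3·δz/z)²) = √(0.000181 + 0.000165 + 0.110) = 0.333
Q = 3.45e+07, so δQ = 0.333 × 3.45e+07 = 1.15e+07.

(3.45 ± 1.15) × 10^7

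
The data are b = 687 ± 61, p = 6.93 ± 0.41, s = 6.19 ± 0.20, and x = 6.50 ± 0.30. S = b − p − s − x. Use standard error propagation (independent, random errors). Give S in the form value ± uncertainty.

Sums and differences: (δS)² = Σ (cᵢ δxᵢ)².
  (δb)² = 3720;  (δp)² = 0.168;  (δs)² = 0.0400;  (δx)² = 0.0900
δS = √(3720) = 61.0
S = 667.

667 ± 61.0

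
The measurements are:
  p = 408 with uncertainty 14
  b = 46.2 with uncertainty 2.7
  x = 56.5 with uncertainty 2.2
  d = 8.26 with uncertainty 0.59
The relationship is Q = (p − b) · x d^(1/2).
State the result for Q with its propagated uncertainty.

Let u = p − b = 362. δu = √(δp² + δb²) = √(196 + 7.29) = 14.3, so δu/u = 0.0394.
Q is then a monomial in u, x, d:
δQ/Q = √((δu/u)² + (1·δx/x)² + (½·δd/d)²) = √(0.00155 + 0.00152 + 0.00128) = 0.0659
Q = 58700, so δQ = 0.0659 × 58700 = 3870.

58700 ± 3870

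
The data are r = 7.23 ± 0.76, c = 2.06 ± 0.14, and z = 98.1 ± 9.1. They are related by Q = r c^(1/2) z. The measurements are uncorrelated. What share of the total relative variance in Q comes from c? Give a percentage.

5.55%

(δQ/Q)² = (1·δr/r)² + (½·δc/c)² + (1·δz/z)²
  r term: (1×0.105)² = 0.0110
  c term: (0.5×0.0680)² = 0.00115
  z term: (1×0.0928)² = 0.00860
Total = 0.0208. Share from c = 0.00115/0.0208 = 0.0555.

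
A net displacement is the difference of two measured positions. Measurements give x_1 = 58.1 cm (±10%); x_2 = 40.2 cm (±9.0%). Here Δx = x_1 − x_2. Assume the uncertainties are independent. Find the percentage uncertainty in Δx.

38.2%

For a sum/difference, combine absolute errors in quadrature:
  (δx_1)² = 33.8;  (δx_2)² = 13.1
δΔx = √(46.8) = 6.84 cm
Δx = 17.9 cm, so δΔx/Δx = 6.84/17.9 = 0.382.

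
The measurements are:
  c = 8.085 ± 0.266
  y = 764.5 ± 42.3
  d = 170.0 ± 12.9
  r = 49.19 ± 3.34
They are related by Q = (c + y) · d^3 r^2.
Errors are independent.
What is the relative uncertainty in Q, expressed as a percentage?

Let u = c + y = 772.6. δu = √(δc² + δy²) = √(0.0708 + 1790) = 42.3, so δu/u = 0.0548.
Q is then a monomial in u, d, r:
δQ/Q = √((δu/u)² + (3·δd/d)² + (2·δr/r)²) = √(0.00300 + 0.0518 + 0.0184) = 0.271

27.1%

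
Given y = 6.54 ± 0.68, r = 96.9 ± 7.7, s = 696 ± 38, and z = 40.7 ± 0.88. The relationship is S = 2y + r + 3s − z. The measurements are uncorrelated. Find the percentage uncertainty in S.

For a sum/difference, combine absolute errors in quadrature:
  (2·δy)² = 1.85;  (δr)² = 59.3;  (3·δs)² = 13000;  (δz)² = 0.774
δS = √(13100) = 114
S = 2160, so δS/S = 114/2160 = 0.0530.

5.30%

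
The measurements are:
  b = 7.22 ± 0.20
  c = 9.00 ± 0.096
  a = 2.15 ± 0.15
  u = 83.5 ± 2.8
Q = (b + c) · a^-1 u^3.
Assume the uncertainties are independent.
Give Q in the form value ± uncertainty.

Let w = b + c = 16.2. δw = √(δb² + δc²) = √(0.0400 + 0.00922) = 0.222, so δw/w = 0.0137.
Q is then a monomial in w, a, u:
δQ/Q = √((δw/w)² + (-1·δa/a)² + (3·δu/u)²) = √(0.000187 + 0.00487 + 0.0101) = 0.123
Q = 4.39e+06, so δQ = 0.123 × 4.39e+06 = 5.41e+05.

(4.39 ± 0.541) × 10^6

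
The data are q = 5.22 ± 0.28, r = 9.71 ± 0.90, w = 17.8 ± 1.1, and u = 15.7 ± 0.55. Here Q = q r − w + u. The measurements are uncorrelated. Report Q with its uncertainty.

Let p = q·r = 50.7. δp/p = √((1·δq/q)² + (1·δr/r)²) = √(0.00288 + 0.00859) = 0.107, so δp = 5.43.
Q = p − w + u: δQ = √(δp² + δw² + δu²) = √(29.5 + 1.21 + 0.303) = 5.57
Q = 48.6.

48.6 ± 5.57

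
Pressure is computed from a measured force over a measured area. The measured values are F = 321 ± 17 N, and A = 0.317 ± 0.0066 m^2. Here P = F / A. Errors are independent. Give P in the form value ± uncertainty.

Relative error in a monomial: (δP/P)² = Σ (nᵢ · δxᵢ/xᵢ)².
  (1·δF/F)² = (1×0.0530)² = 0.00280;  (-1·δA/A)² = (-1×0.0208)² = 0.000433
δP/P = √(0.00324) = 0.0569
P = 1010 Pa, so δP = 0.0569 × 1010 = 57.6 Pa.

1010 ± 57.6 Pa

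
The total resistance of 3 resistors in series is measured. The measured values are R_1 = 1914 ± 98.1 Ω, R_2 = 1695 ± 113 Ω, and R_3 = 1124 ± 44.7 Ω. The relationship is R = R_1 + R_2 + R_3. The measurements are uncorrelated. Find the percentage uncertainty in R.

3.30%

Absolute uncertainties add in quadrature for a linear combination:
  (δR_1)² = 9620;  (δR_2)² = 12800;  (δR_3)² = 2000
δR = √(24400) = 156 Ω
R = 4733 Ω, so δR/R = 156/4733 = 0.0330.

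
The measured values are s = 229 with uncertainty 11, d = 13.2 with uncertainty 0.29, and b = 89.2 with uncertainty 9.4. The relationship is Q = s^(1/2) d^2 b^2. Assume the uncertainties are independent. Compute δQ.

4.54e+06

Q is a product of powers, so relative uncertainties combine in quadrature:
  (½·δs/s)² = (0.5×0.0480)² = 0.000577;  (2·δd/d)² = (2×0.0220)² = 0.00193;  (2·δb/b)² = (2×0.105)² = 0.0444
δQ/Q = √(0.0469) = 0.217
Q = 2.1e+07, so δQ = 0.217 × 2.1e+07 = 4.54e+06.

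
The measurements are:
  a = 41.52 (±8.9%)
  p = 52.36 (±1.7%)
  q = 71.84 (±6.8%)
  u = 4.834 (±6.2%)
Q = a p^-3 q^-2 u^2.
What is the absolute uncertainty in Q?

2.76e-07

Products/powers → add relative errors in quadrature, weighted by exponent:
  (1·δa/a)² = (1×0.0890)² = 0.00792;  (-3·δp/p)² = (-3×0.0170)² = 0.00260;  (-2·δq/q)² = (-2×0.0680)² = 0.0185;  (2·δu/u)² = (2×0.0620)² = 0.0154
δQ/Q = √(0.0444) = 0.211
Q = 1.31e-06, so δQ = 0.211 × 1.31e-06 = 2.76e-07.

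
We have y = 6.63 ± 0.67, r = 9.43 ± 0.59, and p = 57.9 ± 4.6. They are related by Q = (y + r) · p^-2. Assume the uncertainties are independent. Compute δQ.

0.000806

Let u = y + r = 16.1. δu = √(δy² + δr²) = √(0.449 + 0.348) = 0.893, so δu/u = 0.0556.
Q is then a monomial in u, p:
δQ/Q = √((δu/u)² + (-2·δp/p)²) = √(0.00309 + 0.0252) = 0.168
Q = 0.00479, so δQ = 0.168 × 0.00479 = 0.000806.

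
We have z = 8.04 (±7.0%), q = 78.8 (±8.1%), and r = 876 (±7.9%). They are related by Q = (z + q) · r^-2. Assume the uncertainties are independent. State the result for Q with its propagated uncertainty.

Let u = z + q = 86.8. δu = √(δz² + δq²) = √(0.317 + 40.7) = 6.41, so δu/u = 0.0738.
Q is then a monomial in u, r:
δQ/Q = √((δu/u)² + (-2·δr/r)²) = √(0.00544 + 0.0250) = 0.174
Q = 0.000113, so δQ = 0.174 × 0.000113 = 1.97e-05.

(1.13 ± 0.197) × 10^-4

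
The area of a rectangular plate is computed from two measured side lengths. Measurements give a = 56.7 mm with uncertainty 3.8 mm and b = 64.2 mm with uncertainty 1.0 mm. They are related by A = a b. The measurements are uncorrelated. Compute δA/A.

0.0688

For a monomial A ∝ a, b, fractional errors add in quadrature:
  (1·δa/a)² = (1×0.0670)² = 0.00449;  (1·δb/b)² = (1×0.0156)² = 0.000243
δA/A = √(0.00473) = 0.0688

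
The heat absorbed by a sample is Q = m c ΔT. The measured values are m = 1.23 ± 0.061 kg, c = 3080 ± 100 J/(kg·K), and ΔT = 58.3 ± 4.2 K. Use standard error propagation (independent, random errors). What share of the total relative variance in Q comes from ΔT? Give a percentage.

(δQ/Q)² = (1·δm/m)² + (1·δc/c)² + (1·δΔT/ΔT)²
  m term: (1×0.0496)² = 0.00246
  c term: (1×0.0325)² = 0.00105
  ΔT term: (1×0.0720)² = 0.00519
Total = 0.00870. Share from ΔT = 0.00519/0.00870 = 0.596.

59.6%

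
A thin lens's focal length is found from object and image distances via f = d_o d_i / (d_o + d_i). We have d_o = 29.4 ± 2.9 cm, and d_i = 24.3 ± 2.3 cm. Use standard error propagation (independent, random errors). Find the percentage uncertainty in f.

6.84%

∂f/∂d_o = (d_i/(d_o+d_i))² = 0.205;  ∂f/∂d_i = (d_o/(d_o+d_i))² = 0.300
δf = √((∂f/∂d_o · δd_o)² + (∂f/∂d_i · δd_i)²) = √(0.353 + 0.475) = 0.910 cm
f = 13.3 cm, so δf/f = 0.910/13.3 = 0.0684.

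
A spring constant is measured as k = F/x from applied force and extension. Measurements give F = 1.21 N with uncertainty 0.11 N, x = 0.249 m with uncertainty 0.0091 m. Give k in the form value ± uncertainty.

4.86 ± 0.476 N/m

k is a product of powers, so relative uncertainties combine in quadrature:
  (1·δF/F)² = (1×0.0909)² = 0.00826;  (-1·δx/x)² = (-1×0.0365)² = 0.00134
δk/k = √(0.00960) = 0.0980
k = 4.86 N/m, so δk = 0.0980 × 4.86 = 0.476 N/m.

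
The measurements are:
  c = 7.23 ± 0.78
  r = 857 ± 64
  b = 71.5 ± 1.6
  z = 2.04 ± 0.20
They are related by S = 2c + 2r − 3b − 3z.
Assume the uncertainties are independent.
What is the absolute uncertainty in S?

S is a linear combination, so absolute uncertainties add in quadrature:
  (2·δc)² = 2.43;  (2·δr)² = 16400;  (3·δb)² = 23.0;  (3·δz)² = 0.360
δS = √(16400) = 128

128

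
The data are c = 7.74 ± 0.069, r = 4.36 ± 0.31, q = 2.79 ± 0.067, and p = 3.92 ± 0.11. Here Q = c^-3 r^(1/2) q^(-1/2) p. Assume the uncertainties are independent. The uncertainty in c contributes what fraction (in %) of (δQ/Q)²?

24.6%

(δQ/Q)² = (-3·δc/c)² + (½·δr/r)² + (−½·δq/q)² + (1·δp/p)²
  c term: (-3×0.00891)² = 0.000715
  r term: (0.5×0.0711)² = 0.00126
  q term: (-0.5×0.0240)² = 0.000144
  p term: (1×0.0281)² = 0.000787
Total = 0.00291. Share from c = 0.000715/0.00291 = 0.246.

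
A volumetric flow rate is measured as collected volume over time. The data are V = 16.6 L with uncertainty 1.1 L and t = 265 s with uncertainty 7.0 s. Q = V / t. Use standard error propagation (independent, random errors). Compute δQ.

0.00447 L/s

For a monomial Q ∝ V, t^-1, fractional errors add in quadrature:
  (1·δV/V)² = (1×0.0663)² = 0.00439;  (-1·δt/t)² = (-1×0.0264)² = 0.000698
δQ/Q = √(0.00509) = 0.0713
Q = 0.0626 L/s, so δQ = 0.0713 × 0.0626 = 0.00447 L/s.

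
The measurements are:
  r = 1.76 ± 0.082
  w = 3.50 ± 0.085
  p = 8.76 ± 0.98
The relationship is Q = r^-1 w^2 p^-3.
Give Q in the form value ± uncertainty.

0.0104 ± 0.00354

For a monomial Q ∝ r^-1, w^2, p^-3, fractional errors add in quadrature:
  (-1·δr/r)² = (-1×0.0466)² = 0.00217;  (2·δw/w)² = (2×0.0243)² = 0.00236;  (-3·δp/p)² = (-3×0.112)² = 0.113
δQ/Q = √(0.117) = 0.342
Q = 0.0104, so δQ = 0.342 × 0.0104 = 0.00354.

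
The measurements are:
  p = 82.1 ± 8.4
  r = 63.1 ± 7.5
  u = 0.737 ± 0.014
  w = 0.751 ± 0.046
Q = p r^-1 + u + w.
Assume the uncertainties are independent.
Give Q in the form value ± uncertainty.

Let h = p·r^-1 = 1.30. δh/h = √((1·δp/p)² + (-1·δr/r)²) = √(0.0105 + 0.0141) = 0.157, so δh = 0.204.
Q = h + u + w: δQ = √(δh² + δu² + δw²) = √(0.0416 + 0.000196 + 0.00212) = 0.210
Q = 2.79.

2.79 ± 0.210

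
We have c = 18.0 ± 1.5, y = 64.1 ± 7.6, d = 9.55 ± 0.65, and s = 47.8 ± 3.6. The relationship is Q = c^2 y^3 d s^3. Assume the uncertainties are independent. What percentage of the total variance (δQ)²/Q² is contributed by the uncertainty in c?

13.2%

(δQ/Q)² = (2·δc/c)² + (3·δy/y)² + (1·δd/d)² + (3·δs/s)²
  c term: (2×0.0833)² = 0.0278
  y term: (3×0.119)² = 0.127
  d term: (1×0.0681)² = 0.00463
  s term: (3×0.0753)² = 0.0510
Total = 0.210. Share from c = 0.0278/0.210 = 0.132.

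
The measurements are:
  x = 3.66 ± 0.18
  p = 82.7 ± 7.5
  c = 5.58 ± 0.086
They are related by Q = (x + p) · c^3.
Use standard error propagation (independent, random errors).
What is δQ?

1480

Let u = x + p = 86.4. δu = √(δx² + δp²) = √(0.0324 + 56.2) = 7.50, so δu/u = 0.0869.
Q is then a monomial in u, c:
δQ/Q = √((δu/u)² + (3·δc/c)²) = √(0.00755 + 0.00214) = 0.0984
Q = 15000, so δQ = 0.0984 × 15000 = 1480.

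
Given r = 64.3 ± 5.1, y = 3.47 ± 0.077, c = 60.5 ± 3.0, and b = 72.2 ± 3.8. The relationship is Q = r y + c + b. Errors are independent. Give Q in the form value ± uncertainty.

356 ± 19.0

Let p = r·y = 223. δp/p = √((1·δr/r)² + (1·δy/y)²) = √(0.00629 + 0.000492) = 0.0824, so δp = 18.4.
Q = p + c + b: δQ = √(δp² + δc² + δb²) = √(338 + 9.00 + 14.4) = 19.0
Q = 356.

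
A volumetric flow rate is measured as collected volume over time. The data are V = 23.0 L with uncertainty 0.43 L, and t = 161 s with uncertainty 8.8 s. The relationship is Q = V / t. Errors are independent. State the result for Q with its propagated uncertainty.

0.143 ± 0.00825 L/s

For a monomial Q ∝ V, t^-1, fractional errors add in quadrature:
  (1·δV/V)² = (1×0.0187)² = 0.000350;  (-1·δt/t)² = (-1×0.0547)² = 0.00299
δQ/Q = √(0.00334) = 0.0578
Q = 0.143 L/s, so δQ = 0.0578 × 0.143 = 0.00825 L/s.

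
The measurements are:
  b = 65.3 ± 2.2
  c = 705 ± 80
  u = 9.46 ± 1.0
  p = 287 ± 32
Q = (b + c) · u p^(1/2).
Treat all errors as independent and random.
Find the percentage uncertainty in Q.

15.8%

Let w = b + c = 770. δw = √(δb² + δc²) = √(4.84 + 6400) = 80.0, so δw/w = 0.104.
Q is then a monomial in w, u, p:
δQ/Q = √((δw/w)² + (1·δu/u)² + (½·δp/p)²) = √(0.0108 + 0.0112 + 0.00311) = 0.158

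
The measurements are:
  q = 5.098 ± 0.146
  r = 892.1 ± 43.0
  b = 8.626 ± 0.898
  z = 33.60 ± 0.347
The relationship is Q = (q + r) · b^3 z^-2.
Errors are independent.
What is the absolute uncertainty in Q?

Let u = q + r = 897.2. δu = √(δq² + δr²) = √(0.0213 + 1850) = 43.0, so δu/u = 0.0479.
Q is then a monomial in u, b, z:
δQ/Q = √((δu/u)² + (3·δb/b)² + (-2·δz/z)²) = √(0.00230 + 0.0975 + 0.000427) = 0.317
Q = 510.1, so δQ = 0.317 × 510.1 = 162.

162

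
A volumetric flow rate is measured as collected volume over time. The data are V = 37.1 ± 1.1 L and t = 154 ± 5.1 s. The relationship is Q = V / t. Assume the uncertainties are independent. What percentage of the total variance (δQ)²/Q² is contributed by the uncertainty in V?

44.5%

(δQ/Q)² = (1·δV/V)² + (-1·δt/t)²
  V term: (1×0.0296)² = 0.000879
  t term: (-1×0.0331)² = 0.00110
Total = 0.00198. Share from V = 0.000879/0.00198 = 0.445.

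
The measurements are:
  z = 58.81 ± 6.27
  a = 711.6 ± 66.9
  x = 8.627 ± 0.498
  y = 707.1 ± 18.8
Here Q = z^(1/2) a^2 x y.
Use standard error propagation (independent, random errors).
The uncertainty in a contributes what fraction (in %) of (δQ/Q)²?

(δQ/Q)² = (½·δz/z)² + (2·δa/a)² + (1·δx/x)² + (1·δy/y)²
  z term: (0.5×0.107)² = 0.00284
  a term: (2×0.0940)² = 0.0354
  x term: (1×0.0577)² = 0.00333
  y term: (1×0.0266)² = 0.000707
Total = 0.0422. Share from a = 0.0354/0.0422 = 0.837.

83.7%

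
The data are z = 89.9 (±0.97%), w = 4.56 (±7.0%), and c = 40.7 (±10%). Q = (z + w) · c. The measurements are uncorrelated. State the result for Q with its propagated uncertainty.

Let u = z + w = 94.5. δu = √(δz² + δw²) = √(0.760 + 0.102) = 0.929, so δu/u = 0.00983.
Q is then a monomial in u, c:
δQ/Q = √((δu/u)² + (1·δc/c)²) = √(9.66e-05 + 0.0100) = 0.100
Q = 3840, so δQ = 0.100 × 3840 = 386.

3840 ± 386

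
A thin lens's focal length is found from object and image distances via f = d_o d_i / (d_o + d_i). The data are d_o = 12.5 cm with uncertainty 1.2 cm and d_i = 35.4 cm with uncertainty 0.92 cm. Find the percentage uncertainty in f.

7.13%

∂f/∂d_o = (d_i/(d_o+d_i))² = 0.546;  ∂f/∂d_i = (d_o/(d_o+d_i))² = 0.0681
δf = √((∂f/∂d_o · δd_o)² + (∂f/∂d_i · δd_i)²) = √(0.430 + 0.00393) = 0.658 cm
f = 9.24 cm, so δf/f = 0.658/9.24 = 0.0713.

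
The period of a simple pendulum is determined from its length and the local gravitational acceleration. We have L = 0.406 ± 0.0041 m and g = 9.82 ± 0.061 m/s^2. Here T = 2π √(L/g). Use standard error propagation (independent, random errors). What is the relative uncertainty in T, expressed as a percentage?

For a monomial T ∝ L^(1/2), g^(-1/2), fractional errors add in quadrature:
  (½·δL/L)² = (0.5×0.0101)² = 2.55e-05;  (−½·δg/g)² = (-0.5×0.00621)² = 9.65e-06
δT/T = √(3.51e-05) = 0.00593

0.593%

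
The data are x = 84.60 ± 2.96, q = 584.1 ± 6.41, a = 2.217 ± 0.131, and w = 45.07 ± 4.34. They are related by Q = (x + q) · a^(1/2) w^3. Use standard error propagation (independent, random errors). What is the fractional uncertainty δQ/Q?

0.291

Let u = x + q = 668.7. δu = √(δx² + δq²) = √(8.76 + 41.1) = 7.06, so δu/u = 0.0106.
Q is then a monomial in u, a, w:
δQ/Q = √((δu/u)² + (½·δa/a)² + (3·δw/w)²) = √(0.000111 + 0.000873 + 0.0835) = 0.291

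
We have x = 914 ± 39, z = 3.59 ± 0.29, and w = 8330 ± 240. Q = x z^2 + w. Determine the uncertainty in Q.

1980

Let p = x·z^2 = 11800. δp/p = √((1·δx/x)² + (2·δz/z)²) = √(0.00182 + 0.0261) = 0.167, so δp = 1970.
Q = p + w: δQ = √(δp² + δw²) = √(3.87e+06 + 57600) = 1980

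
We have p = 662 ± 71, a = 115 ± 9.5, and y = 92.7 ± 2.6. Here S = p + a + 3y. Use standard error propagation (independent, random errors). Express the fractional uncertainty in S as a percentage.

Each term contributes (cᵢ δxᵢ)² to (δS)²:
  (δp)² = 5040;  (δa)² = 90.2;  (3·δy)² = 60.8
δS = √(5190) = 72.1
S = 1060, so δS/S = 72.1/1060 = 0.0683.

6.83%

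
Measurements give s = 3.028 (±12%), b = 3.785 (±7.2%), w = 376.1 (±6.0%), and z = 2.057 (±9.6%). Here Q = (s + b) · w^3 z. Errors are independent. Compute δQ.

Let u = s + b = 6.813. δu = √(δs² + δb²) = √(0.132 + 0.0743) = 0.454, so δu/u = 0.0667.
Q is then a monomial in u, w, z:
δQ/Q = √((δu/u)² + (3·δw/w)² + (1·δz/z)²) = √(0.00444 + 0.0324 + 0.00922) = 0.215
Q = 7.456e+08, so δQ = 0.215 × 7.456e+08 = 1.6e+08.

1.6e+08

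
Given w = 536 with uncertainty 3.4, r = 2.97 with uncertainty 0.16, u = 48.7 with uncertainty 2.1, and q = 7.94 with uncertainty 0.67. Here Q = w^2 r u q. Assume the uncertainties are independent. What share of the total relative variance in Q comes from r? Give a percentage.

(δQ/Q)² = (2·δw/w)² + (1·δr/r)² + (1·δu/u)² + (1·δq/q)²
  w term: (2×0.00634)² = 0.000161
  r term: (1×0.0539)² = 0.00290
  u term: (1×0.0431)² = 0.00186
  q term: (1×0.0844)² = 0.00712
Total = 0.0120. Share from r = 0.00290/0.0120 = 0.241.

24.1%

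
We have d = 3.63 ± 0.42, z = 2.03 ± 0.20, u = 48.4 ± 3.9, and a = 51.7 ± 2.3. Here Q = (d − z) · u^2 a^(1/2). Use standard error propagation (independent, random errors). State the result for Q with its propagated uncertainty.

Let w = d − z = 1.60. δw = √(δd² + δz²) = √(0.176 + 0.0400) = 0.465, so δw/w = 0.291.
Q is then a monomial in w, u, a:
δQ/Q = √((δw/w)² + (2·δu/u)² + (½·δa/a)²) = √(0.0845 + 0.0260 + 0.000495) = 0.333
Q = 26900, so δQ = 0.333 × 26900 = 8980.

26900 ± 8980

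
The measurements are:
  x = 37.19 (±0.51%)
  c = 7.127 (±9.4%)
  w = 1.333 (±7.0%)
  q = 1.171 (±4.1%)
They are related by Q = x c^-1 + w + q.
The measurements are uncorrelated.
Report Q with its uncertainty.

7.722 ± 0.502

Let p = x·c^-1 = 5.218. δp/p = √((1·δx/x)² + (-1·δc/c)²) = √(2.6e-05 + 0.00884) = 0.0941, so δp = 0.491.
Q = p + w + q: δQ = √(δp² + δw² + δq²) = √(0.241 + 0.00871 + 0.00231) = 0.502
Q = 7.722.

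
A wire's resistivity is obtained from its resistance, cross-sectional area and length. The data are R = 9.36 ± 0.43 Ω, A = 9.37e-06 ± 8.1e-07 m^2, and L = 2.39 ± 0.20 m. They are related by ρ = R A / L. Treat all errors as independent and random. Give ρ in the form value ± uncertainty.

(3.67 ± 0.473) × 10^-5 Ω·m

Each factor contributes (exponent × relative error)² to (δρ/ρ)²:
  (1·δR/R)² = (1×0.0459)² = 0.00211;  (1·δA/A)² = (1×0.0864)² = 0.00747;  (-1·δL/L)² = (-1×0.0837)² = 0.00700
δρ/ρ = √(0.0166) = 0.129
ρ = 3.67e-05 Ω·m, so δρ = 0.129 × 3.67e-05 = 4.73e-06 Ω·m.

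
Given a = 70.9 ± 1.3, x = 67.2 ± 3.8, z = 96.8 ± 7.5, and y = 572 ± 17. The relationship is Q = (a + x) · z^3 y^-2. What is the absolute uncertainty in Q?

92.5

Let u = a + x = 138. δu = √(δa² + δx²) = √(1.69 + 14.4) = 4.02, so δu/u = 0.0291.
Q is then a monomial in u, z, y:
δQ/Q = √((δu/u)² + (3·δz/z)² + (-2·δy/y)²) = √(0.000846 + 0.0540 + 0.00353) = 0.242
Q = 383, so δQ = 0.242 × 383 = 92.5.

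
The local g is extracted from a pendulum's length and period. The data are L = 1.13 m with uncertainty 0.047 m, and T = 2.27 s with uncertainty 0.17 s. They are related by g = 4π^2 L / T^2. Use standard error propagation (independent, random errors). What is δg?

1.35 m/s^2

Since g is a product/quotient, work with relative uncertainties:
  (1·δL/L)² = (1×0.0416)² = 0.00173;  (-2·δT/T)² = (-2×0.0749)² = 0.0224
δg/g = √(0.0242) = 0.155
g = 8.66 m/s^2, so δg = 0.155 × 8.66 = 1.35 m/s^2.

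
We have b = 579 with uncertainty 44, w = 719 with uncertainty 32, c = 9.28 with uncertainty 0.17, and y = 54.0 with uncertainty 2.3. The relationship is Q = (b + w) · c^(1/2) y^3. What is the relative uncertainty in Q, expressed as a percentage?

Let u = b + w = 1300. δu = √(δb² + δw²) = √(1940 + 1020) = 54.4, so δu/u = 0.0419.
Q is then a monomial in u, c, y:
δQ/Q = √((δu/u)² + (½·δc/c)² + (3·δy/y)²) = √(0.00176 + 8.39e-05 + 0.0163) = 0.135

13.5%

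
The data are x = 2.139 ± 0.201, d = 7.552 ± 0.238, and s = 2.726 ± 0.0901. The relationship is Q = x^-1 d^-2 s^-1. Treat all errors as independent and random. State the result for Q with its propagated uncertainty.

0.003007 ± 0.000354

Since Q is a product/quotient, work with relative uncertainties:
  (-1·δx/x)² = (-1×0.0940)² = 0.00883;  (-2·δd/d)² = (-2×0.0315)² = 0.00397;  (-1·δs/s)² = (-1×0.0331)² = 0.00109
δQ/Q = √(0.0139) = 0.118
Q = 0.003007, so δQ = 0.118 × 0.003007 = 0.000354.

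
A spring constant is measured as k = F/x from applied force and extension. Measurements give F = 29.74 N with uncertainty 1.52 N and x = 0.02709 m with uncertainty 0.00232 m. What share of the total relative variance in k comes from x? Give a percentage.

(δk/k)² = (1·δF/F)² + (-1·δx/x)²
  F term: (1×0.0511)² = 0.00261
  x term: (-1×0.0856)² = 0.00733
Total = 0.00995. Share from x = 0.00733/0.00995 = 0.737.

73.7%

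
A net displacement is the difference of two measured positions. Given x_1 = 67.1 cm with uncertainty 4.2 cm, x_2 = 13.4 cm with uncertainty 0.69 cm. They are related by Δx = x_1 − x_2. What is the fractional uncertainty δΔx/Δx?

0.0793

Δx is a linear combination, so absolute uncertainties add in quadrature:
  (δx_1)² = 17.6;  (δx_2)² = 0.476
δΔx = √(18.1) = 4.26 cm
Δx = 53.7 cm, so δΔx/Δx = 4.26/53.7 = 0.0793.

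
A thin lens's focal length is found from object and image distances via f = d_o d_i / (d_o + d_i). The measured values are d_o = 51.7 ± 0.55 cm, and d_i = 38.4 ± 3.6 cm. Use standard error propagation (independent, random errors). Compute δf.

1.19 cm

∂f/∂d_o = (d_i/(d_o+d_i))² = 0.182;  ∂f/∂d_i = (d_o/(d_o+d_i))² = 0.329
δf = √((∂f/∂d_o · δd_o)² + (∂f/∂d_i · δd_i)²) = √(0.00998 + 1.40) = 1.19 cm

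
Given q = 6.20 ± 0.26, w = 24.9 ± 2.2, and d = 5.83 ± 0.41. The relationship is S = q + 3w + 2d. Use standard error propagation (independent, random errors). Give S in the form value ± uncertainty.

92.6 ± 6.66

For a sum/difference, combine absolute errors in quadrature:
  (δq)² = 0.0676;  (3·δw)² = 43.6;  (2·δd)² = 0.672
δS = √(44.3) = 6.66
S = 92.6.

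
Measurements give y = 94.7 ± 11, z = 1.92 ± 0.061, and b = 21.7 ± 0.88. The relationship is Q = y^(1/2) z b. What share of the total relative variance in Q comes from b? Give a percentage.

27.3%

(δQ/Q)² = (½·δy/y)² + (1·δz/z)² + (1·δb/b)²
  y term: (0.5×0.116)² = 0.00337
  z term: (1×0.0318)² = 0.00101
  b term: (1×0.0406)² = 0.00164
Total = 0.00603. Share from b = 0.00164/0.00603 = 0.273.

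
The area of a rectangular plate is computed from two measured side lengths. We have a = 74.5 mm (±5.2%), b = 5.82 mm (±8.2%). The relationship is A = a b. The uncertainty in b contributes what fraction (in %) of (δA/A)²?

(δA/A)² = (1·δa/a)² + (1·δb/b)²
  a term: (1×0.0520)² = 0.00270
  b term: (1×0.0820)² = 0.00672
Total = 0.00943. Share from b = 0.00672/0.00943 = 0.713.

71.3%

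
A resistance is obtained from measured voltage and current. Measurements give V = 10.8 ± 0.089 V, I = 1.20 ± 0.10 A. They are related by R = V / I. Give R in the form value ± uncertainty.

R is a product of powers, so relative uncertainties combine in quadrature:
  (1·δV/V)² = (1×0.00824)² = 6.79e-05;  (-1·δI/I)² = (-1×0.0833)² = 0.00694
δR/R = √(0.00701) = 0.0837
R = 9.00 Ω, so δR = 0.0837 × 9.00 = 0.754 Ω.

9.00 ± 0.754 Ω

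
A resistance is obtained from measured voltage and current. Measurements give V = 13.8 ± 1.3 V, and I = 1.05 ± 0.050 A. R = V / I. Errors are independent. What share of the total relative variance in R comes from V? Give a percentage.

79.6%

(δR/R)² = (1·δV/V)² + (-1·δI/I)²
  V term: (1×0.0942)² = 0.00887
  I term: (-1×0.0476)² = 0.00227
Total = 0.0111. Share from V = 0.00887/0.0111 = 0.796.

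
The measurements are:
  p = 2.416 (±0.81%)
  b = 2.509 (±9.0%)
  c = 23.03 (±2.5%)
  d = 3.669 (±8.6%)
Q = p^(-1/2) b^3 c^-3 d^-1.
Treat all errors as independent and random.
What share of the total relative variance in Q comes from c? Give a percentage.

(δQ/Q)² = (−½·δp/p)² + (3·δb/b)² + (-3·δc/c)² + (-1·δd/d)²
  p term: (-0.5×0.00810)² = 1.64e-05
  b term: (3×0.0900)² = 0.0729
  c term: (-3×0.0250)² = 0.00563
  d term: (-1×0.0860)² = 0.00740
Total = 0.0859. Share from c = 0.00563/0.0859 = 0.0655.

6.55%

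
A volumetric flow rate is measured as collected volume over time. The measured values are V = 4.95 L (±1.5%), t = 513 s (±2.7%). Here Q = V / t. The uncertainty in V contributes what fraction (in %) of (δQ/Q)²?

(δQ/Q)² = (1·δV/V)² + (-1·δt/t)²
  V term: (1×0.0150)² = 0.000225
  t term: (-1×0.0270)² = 0.000729
Total = 0.000954. Share from V = 0.000225/0.000954 = 0.236.

23.6%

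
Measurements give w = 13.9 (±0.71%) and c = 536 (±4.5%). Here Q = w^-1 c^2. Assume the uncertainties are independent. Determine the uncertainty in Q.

1870

Each factor contributes (exponent × relative error)² to (δQ/Q)²:
  (-1·δw/w)² = (-1×0.00710)² = 5.04e-05;  (2·δc/c)² = (2×0.0450)² = 0.00810
δQ/Q = √(0.00815) = 0.0903
Q = 20700, so δQ = 0.0903 × 20700 = 1870.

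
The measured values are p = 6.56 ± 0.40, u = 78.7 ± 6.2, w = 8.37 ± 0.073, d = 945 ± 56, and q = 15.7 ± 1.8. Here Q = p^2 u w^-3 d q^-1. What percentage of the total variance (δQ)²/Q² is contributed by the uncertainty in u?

(δQ/Q)² = (2·δp/p)² + (1·δu/u)² + (-3·δw/w)² + (1·δd/d)² + (-1·δq/q)²
  p term: (2×0.0610)² = 0.0149
  u term: (1×0.0788)² = 0.00621
  w term: (-3×0.00872)² = 0.000685
  d term: (1×0.0593)² = 0.00351
  q term: (-1×0.115)² = 0.0131
Total = 0.0384. Share from u = 0.00621/0.0384 = 0.162.

16.2%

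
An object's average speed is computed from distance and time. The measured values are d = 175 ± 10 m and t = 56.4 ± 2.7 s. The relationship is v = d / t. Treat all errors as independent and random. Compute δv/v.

0.0745

Products/powers → add relative errors in quadrature, weighted by exponent:
  (1·δd/d)² = (1×0.0571)² = 0.00327;  (-1·δt/t)² = (-1×0.0479)² = 0.00229
δv/v = √(0.00556) = 0.0745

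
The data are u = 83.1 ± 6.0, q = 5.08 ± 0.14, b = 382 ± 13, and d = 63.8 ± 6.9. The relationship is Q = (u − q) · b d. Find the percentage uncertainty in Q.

Let w = u − q = 78.0. δw = √(δu² + δq²) = √(36.0 + 0.0196) = 6.00, so δw/w = 0.0769.
Q is then a monomial in w, b, d:
δQ/Q = √((δw/w)² + (1·δb/b)² + (1·δd/d)²) = √(0.00592 + 0.00116 + 0.0117) = 0.137

13.7%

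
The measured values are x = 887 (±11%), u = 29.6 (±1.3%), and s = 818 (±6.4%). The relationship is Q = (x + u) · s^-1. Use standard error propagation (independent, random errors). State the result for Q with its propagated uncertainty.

1.12 ± 0.139

Let w = x + u = 917. δw = √(δx² + δu²) = √(9520 + 0.148) = 97.6, so δw/w = 0.106.
Q is then a monomial in w, s:
δQ/Q = √((δw/w)² + (-1·δs/s)²) = √(0.0113 + 0.00410) = 0.124
Q = 1.12, so δQ = 0.124 × 1.12 = 0.139.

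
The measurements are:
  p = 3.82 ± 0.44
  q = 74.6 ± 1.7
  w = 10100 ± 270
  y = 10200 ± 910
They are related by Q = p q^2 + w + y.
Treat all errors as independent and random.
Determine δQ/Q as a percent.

Let h = p·q^2 = 21300. δh/h = √((1·δp/p)² + (2·δq/q)²) = √(0.0133 + 0.00208) = 0.124, so δh = 2630.
Q = h + w + y: δQ = √(δh² + δw² + δy²) = √(6.93e+06 + 72900 + 8.28e+05) = 2800
Q = 41600, so δQ/Q = 2800/41600 = 0.0674.

6.74%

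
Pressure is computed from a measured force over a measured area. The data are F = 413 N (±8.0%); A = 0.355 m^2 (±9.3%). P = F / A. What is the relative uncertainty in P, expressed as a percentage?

12.3%

Each factor contributes (exponent × relative error)² to (δP/P)²:
  (1·δF/F)² = (1×0.0800)² = 0.00640;  (-1·δA/A)² = (-1×0.0930)² = 0.00865
δP/P = √(0.0150) = 0.123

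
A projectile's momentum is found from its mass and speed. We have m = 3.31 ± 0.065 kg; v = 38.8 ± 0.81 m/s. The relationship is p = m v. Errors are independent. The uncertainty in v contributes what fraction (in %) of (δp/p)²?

(δp/p)² = (1·δm/m)² + (1·δv/v)²
  m term: (1×0.0196)² = 0.000386
  v term: (1×0.0209)² = 0.000436
Total = 0.000821. Share from v = 0.000436/0.000821 = 0.531.

53.1%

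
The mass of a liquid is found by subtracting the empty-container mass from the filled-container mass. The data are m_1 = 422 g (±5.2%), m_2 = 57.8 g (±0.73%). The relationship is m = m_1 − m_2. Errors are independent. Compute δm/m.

Sums and differences: (δm)² = Σ (cᵢ δxᵢ)².
  (δm_1)² = 482;  (δm_2)² = 0.178
δm = √(482) = 21.9 g
m = 364 g, so δm/m = 21.9/364 = 0.0603.

0.0603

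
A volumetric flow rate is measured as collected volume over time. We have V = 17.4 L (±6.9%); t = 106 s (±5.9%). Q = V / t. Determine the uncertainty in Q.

Relative error in a monomial: (δQ/Q)² = Σ (nᵢ · δxᵢ/xᵢ)².
  (1·δV/V)² = (1×0.0690)² = 0.00476;  (-1·δt/t)² = (-1×0.0590)² = 0.00348
δQ/Q = √(0.00824) = 0.0908
Q = 0.164 L/s, so δQ = 0.0908 × 0.164 = 0.0149 L/s.

0.0149 L/s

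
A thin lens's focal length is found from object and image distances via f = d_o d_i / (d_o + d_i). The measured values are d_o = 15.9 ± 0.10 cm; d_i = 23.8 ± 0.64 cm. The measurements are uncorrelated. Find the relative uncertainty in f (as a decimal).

∂f/∂d_o = (d_i/(d_o+d_i))² = 0.359;  ∂f/∂d_i = (d_o/(d_o+d_i))² = 0.160
δf = √((∂f/∂d_o · δd_o)² + (∂f/∂d_i · δd_i)²) = √(0.00129 + 0.0105) = 0.109 cm
f = 9.53 cm, so δf/f = 0.109/9.53 = 0.0114.

0.0114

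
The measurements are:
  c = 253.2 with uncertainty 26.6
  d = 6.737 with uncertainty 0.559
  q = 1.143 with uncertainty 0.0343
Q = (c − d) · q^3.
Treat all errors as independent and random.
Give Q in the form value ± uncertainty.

368.0 ± 51.7

Let u = c − d = 246.5. δu = √(δc² + δd²) = √(708 + 0.312) = 26.6, so δu/u = 0.108.
Q is then a monomial in u, q:
δQ/Q = √((δu/u)² + (3·δq/q)²) = √(0.0117 + 0.00810) = 0.141
Q = 368.0, so δQ = 0.141 × 368.0 = 51.7.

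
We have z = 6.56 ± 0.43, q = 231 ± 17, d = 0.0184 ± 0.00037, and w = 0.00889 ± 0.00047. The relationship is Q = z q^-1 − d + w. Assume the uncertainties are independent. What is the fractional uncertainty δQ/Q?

Let p = z·q^-1 = 0.0284. δp/p = √((1·δz/z)² + (-1·δq/q)²) = √(0.00430 + 0.00542) = 0.0986, so δp = 0.00280.
Q = p − d + w: δQ = √(δp² + δd² + δw²) = √(7.83e-06 + 1.37e-07 + 2.21e-07) = 0.00286
Q = 0.0189, so δQ/Q = 0.00286/0.0189 = 0.152.

0.152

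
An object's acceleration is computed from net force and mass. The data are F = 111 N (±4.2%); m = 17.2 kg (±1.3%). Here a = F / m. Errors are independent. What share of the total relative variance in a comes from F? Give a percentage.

91.3%

(δa/a)² = (1·δF/F)² + (-1·δm/m)²
  F term: (1×0.0420)² = 0.00176
  m term: (-1×0.0130)² = 0.000169
Total = 0.00193. Share from F = 0.00176/0.00193 = 0.913.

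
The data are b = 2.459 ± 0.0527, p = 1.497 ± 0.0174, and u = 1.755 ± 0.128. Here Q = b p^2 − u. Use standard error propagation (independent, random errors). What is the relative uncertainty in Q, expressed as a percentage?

5.76%

Let w = b·p^2 = 5.511. δw/w = √((1·δb/b)² + (2·δp/p)²) = √(0.000459 + 0.000540) = 0.0316, so δw = 0.174.
Q = w − u: δQ = √(δw² + δu²) = √(0.0304 + 0.0164) = 0.216
Q = 3.756, so δQ/Q = 0.216/3.756 = 0.0576.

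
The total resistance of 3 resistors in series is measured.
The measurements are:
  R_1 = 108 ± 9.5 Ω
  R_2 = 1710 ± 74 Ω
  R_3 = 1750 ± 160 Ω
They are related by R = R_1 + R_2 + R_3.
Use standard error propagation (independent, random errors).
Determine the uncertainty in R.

177 Ω

Absolute uncertainties add in quadrature for a linear combination:
  (δR_1)² = 90.2;  (δR_2)² = 5480;  (δR_3)² = 25600
δR = √(31200) = 177 Ω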